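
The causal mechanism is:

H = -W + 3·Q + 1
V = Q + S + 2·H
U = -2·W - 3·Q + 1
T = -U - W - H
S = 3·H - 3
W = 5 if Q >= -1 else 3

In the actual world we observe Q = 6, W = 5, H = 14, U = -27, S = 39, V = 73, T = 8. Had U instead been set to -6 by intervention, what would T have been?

The intervention breaks the incoming arrows to U: U = -2·W - 3·Q + 1 no longer applies, and U = -6.
W = 5 if Q >= -1 else 3  [with Q=6]  = 5
H = -W + 3·Q + 1  [with W=5, Q=6]  = 14
T = -U - W - H  [with U=-6, W=5, H=14]  = -13

-13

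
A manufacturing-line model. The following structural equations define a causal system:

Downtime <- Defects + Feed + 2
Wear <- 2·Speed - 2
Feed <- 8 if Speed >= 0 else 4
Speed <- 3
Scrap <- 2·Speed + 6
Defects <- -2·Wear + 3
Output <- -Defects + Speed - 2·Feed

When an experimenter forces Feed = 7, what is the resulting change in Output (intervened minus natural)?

2

Under do(Feed=7), the mechanism Feed <- 8 if Speed >= 0 else 4 is discarded; Feed is fixed at 7.
Wear = 2·Speed - 2  [with Speed=3]  = 4
Defects = -2·Wear + 3  [with Wear=4]  = -5
Output = -Defects + Speed - 2·Feed  [with Defects=-5, Speed=3, Feed=7]  = -6
Without intervention: Feed = 8 if Speed >= 0 else 4  [with Speed=3]  = 8; Wear = 2·Speed - 2  [with Speed=3]  = 4; Defects = -2·Wear + 3  [with Wear=4]  = -5; Output = -Defects + Speed - 2·Feed  [with Defects=-5, Speed=3, Feed=8]  = -8.
Change = -6 − (-8) = 2.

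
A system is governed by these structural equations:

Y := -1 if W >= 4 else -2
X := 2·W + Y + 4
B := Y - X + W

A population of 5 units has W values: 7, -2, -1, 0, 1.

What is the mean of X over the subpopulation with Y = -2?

Conditioning on Y=-2 selects the 4 unit(s) with W ∈ {-2, -1, 0, 1}. Their X values: -2, 0, 2, 4. Mean = 1.

1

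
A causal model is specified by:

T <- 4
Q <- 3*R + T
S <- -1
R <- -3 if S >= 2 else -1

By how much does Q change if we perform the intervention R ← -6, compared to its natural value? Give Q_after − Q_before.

-15

The intervention breaks the incoming arrows to R: R <- -3 if S >= 2 else -1 no longer applies, and R = -6.
Q = 3*R + T  [with R=-6, T=4]  = -14
Without intervention: R = -3 if S >= 2 else -1  [with S=-1]  = -1; Q = 3*R + T  [with R=-1, T=4]  = 1.
Change = -14 − 1 = -15.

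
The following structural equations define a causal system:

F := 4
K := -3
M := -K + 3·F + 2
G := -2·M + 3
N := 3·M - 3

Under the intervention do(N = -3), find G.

-31

The intervention breaks the incoming arrows to N: N := 3·M - 3 no longer applies, and N = -3.
Since G is not a descendant of the intervened variable, it is unaffected.
M = -K + 3·F + 2  [with K=-3, F=4]  = 17
G = -2·M + 3  [with M=17]  = -31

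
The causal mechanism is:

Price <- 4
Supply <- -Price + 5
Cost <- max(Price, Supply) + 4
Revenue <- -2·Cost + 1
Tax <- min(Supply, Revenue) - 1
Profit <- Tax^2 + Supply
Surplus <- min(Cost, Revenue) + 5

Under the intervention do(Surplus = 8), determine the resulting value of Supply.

1

Under do(Surplus=8), the mechanism Surplus <- min(Cost, Revenue) + 5 is discarded; Surplus is fixed at 8.
Supply is not downstream of the intervention, so its value is determined by the original equations.
Supply = -Price + 5  [with Price=4]  = 1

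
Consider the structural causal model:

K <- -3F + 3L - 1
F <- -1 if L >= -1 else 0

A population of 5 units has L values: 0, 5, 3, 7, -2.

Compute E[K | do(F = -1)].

The intervention sets F=-1 in all 5 units regardless of L. Recomputing K per unit gives 2, 17, 11, 23, -4; average 9.8.

9.8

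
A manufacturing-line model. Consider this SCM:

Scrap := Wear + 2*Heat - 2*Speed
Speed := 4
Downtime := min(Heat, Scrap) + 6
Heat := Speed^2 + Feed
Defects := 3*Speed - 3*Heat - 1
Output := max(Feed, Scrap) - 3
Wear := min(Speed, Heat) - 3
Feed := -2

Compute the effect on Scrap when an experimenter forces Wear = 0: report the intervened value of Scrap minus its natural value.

-1

Under do(Wear=0), the mechanism Wear := min(Speed, Heat) - 3 is discarded; Wear is fixed at 0.
Heat = Speed^2 + Feed  [with Speed=4, Feed=-2]  = 14
Scrap = Wear + 2*Heat - 2*Speed  [with Wear=0, Heat=14, Speed=4]  = 20
Without intervention: Heat = Speed^2 + Feed  [with Speed=4, Feed=-2]  = 14; Wear = min(Speed, Heat) - 3  [with Speed=4, Heat=14]  = 1; Scrap = Wear + 2*Heat - 2*Speed  [with Wear=1, Heat=14, Speed=4]  = 21.
Change = 20 − 21 = -1.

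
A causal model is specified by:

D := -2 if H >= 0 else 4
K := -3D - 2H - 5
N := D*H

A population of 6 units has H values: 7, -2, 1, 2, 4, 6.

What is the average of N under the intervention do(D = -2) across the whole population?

Every unit gets D=-2 under the intervention. N values become -14, 4, -2, -4, -8, -12; E[N|do(D=-2)] = -6.

-6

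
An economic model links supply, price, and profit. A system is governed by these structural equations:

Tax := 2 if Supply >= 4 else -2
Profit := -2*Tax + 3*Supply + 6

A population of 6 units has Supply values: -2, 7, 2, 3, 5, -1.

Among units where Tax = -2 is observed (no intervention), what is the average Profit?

11.5

E[Profit|Tax=-2] averages over only the 4 units with Tax=-2 (Supply = -2, 2, 3, -1): Profit = 4, 16, 19, 7, mean 11.5.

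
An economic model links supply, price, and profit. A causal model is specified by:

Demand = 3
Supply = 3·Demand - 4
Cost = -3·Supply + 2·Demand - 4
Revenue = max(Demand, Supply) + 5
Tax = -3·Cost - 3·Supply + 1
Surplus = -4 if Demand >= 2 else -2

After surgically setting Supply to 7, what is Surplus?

Under do(Supply=7), the mechanism Supply = 3·Demand - 4 is discarded; Supply is fixed at 7.
No directed path runs from Supply to Surplus, so Surplus keeps its natural value.
Surplus = -4 if Demand >= 2 else -2  [with Demand=3]  = -4

-4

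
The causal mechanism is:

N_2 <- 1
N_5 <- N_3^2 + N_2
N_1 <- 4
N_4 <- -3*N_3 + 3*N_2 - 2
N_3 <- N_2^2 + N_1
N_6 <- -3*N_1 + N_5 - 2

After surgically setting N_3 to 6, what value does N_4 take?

-17

The intervention breaks the incoming arrows to N_3: N_3 <- N_2^2 + N_1 no longer applies, and N_3 = 6.
N_4 = -3*N_3 + 3*N_2 - 2  [with N_3=6, N_2=1]  = -17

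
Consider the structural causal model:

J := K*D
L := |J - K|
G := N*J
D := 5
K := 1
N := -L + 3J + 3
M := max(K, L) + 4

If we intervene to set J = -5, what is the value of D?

Under do(J=-5), the mechanism J := K*D is discarded; J is fixed at -5.
D is not downstream of the intervention, so its value is determined by the original equations.

5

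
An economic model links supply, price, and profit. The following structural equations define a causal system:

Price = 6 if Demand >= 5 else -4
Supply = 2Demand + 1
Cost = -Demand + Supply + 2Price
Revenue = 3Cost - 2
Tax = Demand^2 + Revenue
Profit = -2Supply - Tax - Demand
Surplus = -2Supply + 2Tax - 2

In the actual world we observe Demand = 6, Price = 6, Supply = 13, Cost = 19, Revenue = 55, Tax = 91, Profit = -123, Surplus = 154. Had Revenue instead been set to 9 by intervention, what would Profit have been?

-77

Under do(Revenue=9), the mechanism Revenue = 3Cost - 2 is discarded; Revenue is fixed at 9.
Supply = 2Demand + 1  [with Demand=6]  = 13
Tax = Demand^2 + Revenue  [with Demand=6, Revenue=9]  = 45
Profit = -2Supply - Tax - Demand  [with Supply=13, Tax=45, Demand=6]  = -77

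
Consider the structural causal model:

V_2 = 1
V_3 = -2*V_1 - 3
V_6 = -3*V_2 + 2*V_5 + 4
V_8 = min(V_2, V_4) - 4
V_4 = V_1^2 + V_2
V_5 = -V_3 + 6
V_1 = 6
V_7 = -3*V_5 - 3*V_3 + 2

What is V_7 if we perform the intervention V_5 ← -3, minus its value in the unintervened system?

72

Under do(V_5=-3), the mechanism V_5 = -V_3 + 6 is discarded; V_5 is fixed at -3.
V_3 = -2*V_1 - 3  [with V_1=6]  = -15
V_7 = -3*V_5 - 3*V_3 + 2  [with V_5=-3, V_3=-15]  = 56
Without intervention: V_3 = -2*V_1 - 3  [with V_1=6]  = -15; V_5 = -V_3 + 6  [with V_3=-15]  = 21; V_7 = -3*V_5 - 3*V_3 + 2  [with V_5=21, V_3=-15]  = -16.
Change = 56 − (-16) = 72.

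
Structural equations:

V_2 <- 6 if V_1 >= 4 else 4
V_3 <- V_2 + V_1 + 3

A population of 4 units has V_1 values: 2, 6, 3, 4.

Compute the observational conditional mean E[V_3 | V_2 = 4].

9.5

Conditioning on V_2=4 selects the 2 unit(s) with V_1 ∈ {2, 3}. Their V_3 values: 9, 10. Mean = 9.5.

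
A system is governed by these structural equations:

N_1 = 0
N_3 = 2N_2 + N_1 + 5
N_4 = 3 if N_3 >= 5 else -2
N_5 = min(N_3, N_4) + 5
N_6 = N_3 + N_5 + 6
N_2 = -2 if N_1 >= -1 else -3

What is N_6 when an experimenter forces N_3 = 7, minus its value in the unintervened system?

The intervention breaks the incoming arrows to N_3: N_3 = 2N_2 + N_1 + 5 no longer applies, and N_3 = 7.
N_4 = 3 if N_3 >= 5 else -2  [with N_3=7]  = 3
N_5 = min(N_3, N_4) + 5  [with N_3=7, N_4=3]  = 8
N_6 = N_3 + N_5 + 6  [with N_3=7, N_5=8]  = 21
Without intervention: N_2 = -2 if N_1 >= -1 else -3  [with N_1=0]  = -2; N_3 = 2N_2 + N_1 + 5  [with N_2=-2, N_1=0]  = 1; N_4 = 3 if N_3 >= 5 else -2  [with N_3=1]  = -2; N_5 = min(N_3, N_4) + 5  [with N_3=1, N_4=-2]  = 3; N_6 = N_3 + N_5 + 6  [with N_3=1, N_5=3]  = 10.
Change = 21 − 10 = 11.

11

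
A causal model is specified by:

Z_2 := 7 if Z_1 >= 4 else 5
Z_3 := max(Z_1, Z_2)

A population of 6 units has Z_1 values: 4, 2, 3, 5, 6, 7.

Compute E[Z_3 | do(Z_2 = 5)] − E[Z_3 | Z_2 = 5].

Every unit gets Z_2=5 under the intervention. Z_3 values become 5, 5, 5, 5, 6, 7; E[Z_3|do(Z_2=5)] = 5.5.
E[Z_3|Z_2=5] averages over only the 2 units with Z_2=5 (Z_1 = 2, 3): Z_3 = 5, 5, mean 5.
Difference = 5.5 − 5 = 0.5.

0.5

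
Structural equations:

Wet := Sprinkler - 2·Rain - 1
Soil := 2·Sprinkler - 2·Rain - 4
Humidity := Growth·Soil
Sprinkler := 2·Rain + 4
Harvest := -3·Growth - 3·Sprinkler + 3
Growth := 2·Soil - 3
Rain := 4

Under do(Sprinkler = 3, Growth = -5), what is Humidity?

30

Setting Sprinkler = 3, Growth = -5 by intervention discards those variables' equations.
Soil = 2·Sprinkler - 2·Rain - 4  [with Sprinkler=3, Rain=4]  = -6
Humidity = Growth·Soil  [with Growth=-5, Soil=-6]  = 30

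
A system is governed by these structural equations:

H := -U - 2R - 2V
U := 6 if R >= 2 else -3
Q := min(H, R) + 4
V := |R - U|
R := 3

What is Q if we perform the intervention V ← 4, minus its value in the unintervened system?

-2

do(V=4) replaces the equation V := |R - U| with the constant V = 4.
U = 6 if R >= 2 else -3  [with R=3]  = 6
H = -U - 2R - 2V  [with U=6, R=3, V=4]  = -20
Q = min(H, R) + 4  [with H=-20, R=3]  = -16
Without intervention: U = 6 if R >= 2 else -3  [with R=3]  = 6; V = |R - U|  [with R=3, U=6]  = 3; H = -U - 2R - 2V  [with U=6, R=3, V=3]  = -18; Q = min(H, R) + 4  [with H=-18, R=3]  = -14.
Change = -16 − (-14) = -2.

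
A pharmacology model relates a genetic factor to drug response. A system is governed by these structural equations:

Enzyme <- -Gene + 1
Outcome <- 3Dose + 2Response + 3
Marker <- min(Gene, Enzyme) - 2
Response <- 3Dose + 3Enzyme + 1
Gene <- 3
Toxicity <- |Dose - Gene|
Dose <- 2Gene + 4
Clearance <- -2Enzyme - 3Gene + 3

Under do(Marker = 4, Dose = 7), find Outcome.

56

The joint intervention fixes Marker = 4, Dose = 7, removing each variable's own equation.
Enzyme = -Gene + 1  [with Gene=3]  = -2
Response = 3Dose + 3Enzyme + 1  [with Dose=7, Enzyme=-2]  = 16
Outcome = 3Dose + 2Response + 3  [with Dose=7, Response=16]  = 56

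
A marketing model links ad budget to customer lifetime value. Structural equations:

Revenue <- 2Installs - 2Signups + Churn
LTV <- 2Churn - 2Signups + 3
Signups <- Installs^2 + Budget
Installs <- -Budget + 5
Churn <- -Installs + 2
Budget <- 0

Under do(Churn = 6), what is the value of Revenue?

-34

Intervening sets Churn = 6 and removes its equation (Churn <- -Installs + 2).
Installs = -Budget + 5  [with Budget=0]  = 5
Signups = Installs^2 + Budget  [with Installs=5, Budget=0]  = 25
Revenue = 2Installs - 2Signups + Churn  [with Installs=5, Signups=25, Churn=6]  = -34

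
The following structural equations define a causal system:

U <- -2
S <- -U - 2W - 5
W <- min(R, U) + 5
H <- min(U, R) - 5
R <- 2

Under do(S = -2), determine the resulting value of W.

Under do(S=-2), the mechanism S <- -U - 2W - 5 is discarded; S is fixed at -2.
Since W is not a descendant of the intervened variable, it is unaffected.
W = min(R, U) + 5  [with R=2, U=-2]  = 3

3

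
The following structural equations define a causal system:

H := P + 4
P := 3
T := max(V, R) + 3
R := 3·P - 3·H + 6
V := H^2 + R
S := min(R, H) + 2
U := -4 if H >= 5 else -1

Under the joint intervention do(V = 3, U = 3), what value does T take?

The joint intervention fixes V = 3, U = 3, removing each variable's own equation.
H = P + 4  [with P=3]  = 7
R = 3·P - 3·H + 6  [with P=3, H=7]  = -6
T = max(V, R) + 3  [with V=3, R=-6]  = 6

6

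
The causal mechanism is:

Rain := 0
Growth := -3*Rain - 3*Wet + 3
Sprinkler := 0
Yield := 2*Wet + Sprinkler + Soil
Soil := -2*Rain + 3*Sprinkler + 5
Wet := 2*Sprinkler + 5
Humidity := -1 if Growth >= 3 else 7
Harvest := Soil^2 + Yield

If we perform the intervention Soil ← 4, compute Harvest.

The intervention breaks the incoming arrows to Soil: Soil := -2*Rain + 3*Sprinkler + 5 no longer applies, and Soil = 4.
Wet = 2*Sprinkler + 5  [with Sprinkler=0]  = 5
Yield = 2*Wet + Sprinkler + Soil  [with Wet=5, Sprinkler=0, Soil=4]  = 14
Harvest = Soil^2 + Yield  [with Soil=4, Yield=14]  = 30

30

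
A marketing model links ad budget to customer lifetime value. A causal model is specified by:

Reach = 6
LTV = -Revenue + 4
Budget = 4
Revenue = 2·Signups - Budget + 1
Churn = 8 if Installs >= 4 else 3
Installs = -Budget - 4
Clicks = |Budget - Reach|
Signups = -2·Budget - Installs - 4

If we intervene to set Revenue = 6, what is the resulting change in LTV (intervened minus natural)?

do(Revenue=6) replaces the equation Revenue = 2·Signups - Budget + 1 with the constant Revenue = 6.
LTV = -Revenue + 4  [with Revenue=6]  = -2
Without intervention: Installs = -Budget - 4  [with Budget=4]  = -8; Signups = -2·Budget - Installs - 4  [with Budget=4, Installs=-8]  = -4; Revenue = 2·Signups - Budget + 1  [with Signups=-4, Budget=4]  = -11; LTV = -Revenue + 4  [with Revenue=-11]  = 15.
Change = -2 − 15 = -17.

-17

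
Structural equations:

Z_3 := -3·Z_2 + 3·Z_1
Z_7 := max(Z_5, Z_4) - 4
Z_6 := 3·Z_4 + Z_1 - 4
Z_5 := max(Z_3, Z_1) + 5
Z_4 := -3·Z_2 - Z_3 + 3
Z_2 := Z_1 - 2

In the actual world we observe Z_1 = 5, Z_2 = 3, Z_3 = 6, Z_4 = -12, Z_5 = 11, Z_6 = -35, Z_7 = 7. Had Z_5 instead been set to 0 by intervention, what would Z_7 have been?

Under do(Z_5=0), the mechanism Z_5 := max(Z_3, Z_1) + 5 is discarded; Z_5 is fixed at 0.
Z_2 = Z_1 - 2  [with Z_1=5]  = 3
Z_3 = -3·Z_2 + 3·Z_1  [with Z_2=3, Z_1=5]  = 6
Z_4 = -3·Z_2 - Z_3 + 3  [with Z_2=3, Z_3=6]  = -12
Z_7 = max(Z_5, Z_4) - 4  [with Z_5=0, Z_4=-12]  = -4

-4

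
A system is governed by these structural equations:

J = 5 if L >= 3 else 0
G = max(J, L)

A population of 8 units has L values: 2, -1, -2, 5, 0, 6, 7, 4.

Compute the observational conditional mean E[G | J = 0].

0.5

Observing J=0 restricts to units where J's equation naturally yields 0: L ∈ {2, -1, -2, 0}. In that subpopulation G = 2, 0, 0, 0, mean 0.5.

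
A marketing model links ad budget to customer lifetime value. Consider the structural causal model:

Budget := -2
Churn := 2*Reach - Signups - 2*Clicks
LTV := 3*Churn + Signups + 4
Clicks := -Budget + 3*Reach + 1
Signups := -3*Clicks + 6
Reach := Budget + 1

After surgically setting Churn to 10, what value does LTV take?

40

The intervention breaks the incoming arrows to Churn: Churn := 2*Reach - Signups - 2*Clicks no longer applies, and Churn = 10.
Reach = Budget + 1  [with Budget=-2]  = -1
Clicks = -Budget + 3*Reach + 1  [with Budget=-2, Reach=-1]  = 0
Signups = -3*Clicks + 6  [with Clicks=0]  = 6
LTV = 3*Churn + Signups + 4  [with Churn=10, Signups=6]  = 40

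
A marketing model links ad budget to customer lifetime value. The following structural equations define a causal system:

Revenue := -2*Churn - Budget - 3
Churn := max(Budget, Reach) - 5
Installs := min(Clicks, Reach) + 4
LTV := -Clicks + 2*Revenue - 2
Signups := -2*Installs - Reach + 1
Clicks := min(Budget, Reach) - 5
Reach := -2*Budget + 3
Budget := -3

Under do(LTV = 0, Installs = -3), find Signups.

-2

Setting LTV = 0, Installs = -3 by intervention discards those variables' equations.
Reach = -2*Budget + 3  [with Budget=-3]  = 9
Signups = -2*Installs - Reach + 1  [with Installs=-3, Reach=9]  = -2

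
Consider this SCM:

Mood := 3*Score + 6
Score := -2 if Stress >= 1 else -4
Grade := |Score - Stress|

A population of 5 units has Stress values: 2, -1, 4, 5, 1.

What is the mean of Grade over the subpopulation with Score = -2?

5

Observing Score=-2 restricts to units where Score's equation naturally yields -2: Stress ∈ {2, 4, 5, 1}. In that subpopulation Grade = 4, 6, 7, 3, mean 5.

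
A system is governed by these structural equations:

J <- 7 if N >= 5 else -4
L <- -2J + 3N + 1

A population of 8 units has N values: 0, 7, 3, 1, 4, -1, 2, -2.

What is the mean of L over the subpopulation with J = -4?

E[L|J=-4] averages over only the 7 units with J=-4 (N = 0, 3, 1, 4, -1, 2, -2): L = 9, 18, 12, 21, 6, 15, 3, mean 12.

12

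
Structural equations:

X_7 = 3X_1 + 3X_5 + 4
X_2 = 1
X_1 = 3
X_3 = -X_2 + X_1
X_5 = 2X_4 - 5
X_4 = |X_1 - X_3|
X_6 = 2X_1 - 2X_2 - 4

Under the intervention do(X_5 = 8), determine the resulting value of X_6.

0

The intervention breaks the incoming arrows to X_5: X_5 = 2X_4 - 5 no longer applies, and X_5 = 8.
Since X_6 is not a descendant of the intervened variable, it is unaffected.
X_6 = 2X_1 - 2X_2 - 4  [with X_1=3, X_2=1]  = 0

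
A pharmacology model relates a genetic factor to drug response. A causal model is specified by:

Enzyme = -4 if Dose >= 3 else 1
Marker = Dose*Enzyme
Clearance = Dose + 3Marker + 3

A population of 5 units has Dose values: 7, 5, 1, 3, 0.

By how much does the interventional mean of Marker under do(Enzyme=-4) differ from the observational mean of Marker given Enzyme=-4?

7.2

do(Enzyme=-4) breaks Enzyme's dependence on Dose. With Enzyme=-4 fixed, Marker across the units is -28, -20, -4, -12, 0, mean -12.8.
Conditioning on Enzyme=-4 selects the 3 unit(s) with Dose ∈ {7, 5, 3}. Their Marker values: -28, -20, -12. Mean = -20.
Difference = -12.8 − (-20) = 7.2.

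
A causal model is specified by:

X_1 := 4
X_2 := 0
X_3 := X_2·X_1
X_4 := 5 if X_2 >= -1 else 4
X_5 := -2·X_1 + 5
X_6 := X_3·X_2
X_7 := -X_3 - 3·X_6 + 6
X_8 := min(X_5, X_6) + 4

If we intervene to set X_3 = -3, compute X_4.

The intervention breaks the incoming arrows to X_3: X_3 := X_2·X_1 no longer applies, and X_3 = -3.
X_4 is not downstream of the intervention, so its value is determined by the original equations.
X_4 = 5 if X_2 >= -1 else 4  [with X_2=0]  = 5

5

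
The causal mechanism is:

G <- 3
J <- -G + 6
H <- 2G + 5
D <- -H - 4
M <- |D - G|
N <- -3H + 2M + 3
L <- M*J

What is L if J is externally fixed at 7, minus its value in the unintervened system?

72

Under do(J=7), the mechanism J <- -G + 6 is discarded; J is fixed at 7.
H = 2G + 5  [with G=3]  = 11
D = -H - 4  [with H=11]  = -15
M = |D - G|  [with D=-15, G=3]  = 18
L = M*J  [with M=18, J=7]  = 126
Without intervention: J = -G + 6  [with G=3]  = 3; H = 2G + 5  [with G=3]  = 11; D = -H - 4  [with H=11]  = -15; M = |D - G|  [with D=-15, G=3]  = 18; L = M*J  [with M=18, J=3]  = 54.
Change = 126 − 54 = 72.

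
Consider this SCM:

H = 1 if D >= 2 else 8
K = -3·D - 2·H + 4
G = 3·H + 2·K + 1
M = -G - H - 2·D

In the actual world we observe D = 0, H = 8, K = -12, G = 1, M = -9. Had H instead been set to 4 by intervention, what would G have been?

5

Under do(H=4), the mechanism H = 1 if D >= 2 else 8 is discarded; H is fixed at 4.
K = -3·D - 2·H + 4  [with D=0, H=4]  = -4
G = 3·H + 2·K + 1  [with H=4, K=-4]  = 5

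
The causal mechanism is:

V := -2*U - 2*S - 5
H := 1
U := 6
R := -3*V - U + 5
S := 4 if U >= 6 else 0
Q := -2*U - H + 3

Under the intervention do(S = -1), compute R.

do(S=-1) replaces the equation S := 4 if U >= 6 else 0 with the constant S = -1.
V = -2*U - 2*S - 5  [with U=6, S=-1]  = -15
R = -3*V - U + 5  [with V=-15, U=6]  = 44

44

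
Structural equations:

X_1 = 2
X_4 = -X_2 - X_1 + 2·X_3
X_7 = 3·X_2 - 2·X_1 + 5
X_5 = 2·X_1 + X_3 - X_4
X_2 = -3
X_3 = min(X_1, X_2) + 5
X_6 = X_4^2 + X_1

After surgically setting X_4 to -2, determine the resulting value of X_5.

Intervening sets X_4 = -2 and removes its equation (X_4 = -X_2 - X_1 + 2·X_3).
X_3 = min(X_1, X_2) + 5  [with X_1=2, X_2=-3]  = 2
X_5 = 2·X_1 + X_3 - X_4  [with X_1=2, X_3=2, X_4=-2]  = 8

8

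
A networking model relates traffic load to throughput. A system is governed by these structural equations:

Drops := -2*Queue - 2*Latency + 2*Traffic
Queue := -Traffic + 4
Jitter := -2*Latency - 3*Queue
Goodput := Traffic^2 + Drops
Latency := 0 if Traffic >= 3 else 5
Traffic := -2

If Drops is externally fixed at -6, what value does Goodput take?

-2

Under do(Drops=-6), the mechanism Drops := -2*Queue - 2*Latency + 2*Traffic is discarded; Drops is fixed at -6.
Goodput = Traffic^2 + Drops  [with Traffic=-2, Drops=-6]  = -2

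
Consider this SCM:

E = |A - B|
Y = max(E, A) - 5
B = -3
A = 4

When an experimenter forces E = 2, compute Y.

The intervention breaks the incoming arrows to E: E = |A - B| no longer applies, and E = 2.
Y = max(E, A) - 5  [with E=2, A=4]  = -1

-1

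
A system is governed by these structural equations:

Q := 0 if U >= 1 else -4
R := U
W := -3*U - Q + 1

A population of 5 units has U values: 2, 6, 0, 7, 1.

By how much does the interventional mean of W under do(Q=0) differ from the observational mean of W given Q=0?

2.4

The intervention sets Q=0 in all 5 units regardless of U. Recomputing W per unit gives -5, -17, 1, -20, -2; average -8.6.
Conditioning on Q=0 selects the 4 unit(s) with U ∈ {2, 6, 7, 1}. Their W values: -5, -17, -20, -2. Mean = -11.
Difference = -8.6 − (-11) = 2.4.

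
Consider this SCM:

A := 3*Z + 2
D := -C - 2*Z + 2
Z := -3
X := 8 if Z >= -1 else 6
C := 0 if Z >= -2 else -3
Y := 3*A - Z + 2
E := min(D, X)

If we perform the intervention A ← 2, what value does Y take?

11

Under do(A=2), the mechanism A := 3*Z + 2 is discarded; A is fixed at 2.
Y = 3*A - Z + 2  [with A=2, Z=-3]  = 11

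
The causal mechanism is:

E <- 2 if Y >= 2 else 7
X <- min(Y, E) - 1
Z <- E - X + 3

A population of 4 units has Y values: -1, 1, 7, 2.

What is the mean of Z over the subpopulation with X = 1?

4

Conditioning on X=1 selects the 2 unit(s) with Y ∈ {7, 2}. Their Z values: 4, 4. Mean = 4.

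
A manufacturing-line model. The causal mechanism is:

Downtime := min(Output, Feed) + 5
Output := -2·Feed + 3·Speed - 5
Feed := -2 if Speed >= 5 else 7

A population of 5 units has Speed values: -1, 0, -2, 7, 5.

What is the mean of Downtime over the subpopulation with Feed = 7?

E[Downtime|Feed=7] averages over only the 3 units with Feed=7 (Speed = -1, 0, -2): Downtime = -17, -14, -20, mean -17.

-17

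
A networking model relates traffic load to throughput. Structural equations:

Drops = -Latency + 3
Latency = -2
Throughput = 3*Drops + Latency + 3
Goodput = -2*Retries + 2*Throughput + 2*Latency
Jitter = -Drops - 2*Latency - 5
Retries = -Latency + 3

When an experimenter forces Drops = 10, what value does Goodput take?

48

Under do(Drops=10), the mechanism Drops = -Latency + 3 is discarded; Drops is fixed at 10.
Retries = -Latency + 3  [with Latency=-2]  = 5
Throughput = 3*Drops + Latency + 3  [with Drops=10, Latency=-2]  = 31
Goodput = -2*Retries + 2*Throughput + 2*Latency  [with Retries=5, Throughput=31, Latency=-2]  = 48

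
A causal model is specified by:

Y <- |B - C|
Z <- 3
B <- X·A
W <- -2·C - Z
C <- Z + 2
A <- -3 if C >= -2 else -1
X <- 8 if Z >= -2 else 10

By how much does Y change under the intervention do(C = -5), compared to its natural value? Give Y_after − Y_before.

-26

Under do(C=-5), the mechanism C <- Z + 2 is discarded; C is fixed at -5.
A = -3 if C >= -2 else -1  [with C=-5]  = -1
X = 8 if Z >= -2 else 10  [with Z=3]  = 8
B = X·A  [with X=8, A=-1]  = -8
Y = |B - C|  [with B=-8, C=-5]  = 3
Without intervention: C = Z + 2  [with Z=3]  = 5; A = -3 if C >= -2 else -1  [with C=5]  = -3; X = 8 if Z >= -2 else 10  [with Z=3]  = 8; B = X·A  [with X=8, A=-3]  = -24; Y = |B - C|  [with B=-24, C=5]  = 29.
Change = 3 − 29 = -26.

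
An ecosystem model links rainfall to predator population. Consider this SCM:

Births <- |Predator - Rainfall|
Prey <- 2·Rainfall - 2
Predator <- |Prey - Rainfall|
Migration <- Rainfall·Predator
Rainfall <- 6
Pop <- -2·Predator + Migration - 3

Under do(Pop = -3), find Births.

2

do(Pop=-3) replaces the equation Pop <- -2·Predator + Migration - 3 with the constant Pop = -3.
No directed path runs from Pop to Births, so Births keeps its natural value.
Prey = 2·Rainfall - 2  [with Rainfall=6]  = 10
Predator = |Prey - Rainfall|  [with Prey=10, Rainfall=6]  = 4
Births = |Predator - Rainfall|  [with Predator=4, Rainfall=6]  = 2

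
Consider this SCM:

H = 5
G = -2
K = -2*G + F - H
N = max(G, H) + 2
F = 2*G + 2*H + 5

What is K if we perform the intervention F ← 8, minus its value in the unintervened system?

-3

Intervening sets F = 8 and removes its equation (F = 2*G + 2*H + 5).
K = -2*G + F - H  [with G=-2, F=8, H=5]  = 7
Without intervention: F = 2*G + 2*H + 5  [with G=-2, H=5]  = 11; K = -2*G + F - H  [with G=-2, F=11, H=5]  = 10.
Change = 7 − 10 = -3.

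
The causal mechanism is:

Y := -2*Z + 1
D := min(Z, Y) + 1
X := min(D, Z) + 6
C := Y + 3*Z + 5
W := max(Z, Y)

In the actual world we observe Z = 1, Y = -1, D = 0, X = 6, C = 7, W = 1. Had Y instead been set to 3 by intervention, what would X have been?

Under do(Y=3), the mechanism Y := -2*Z + 1 is discarded; Y is fixed at 3.
D = min(Z, Y) + 1  [with Z=1, Y=3]  = 2
X = min(D, Z) + 6  [with D=2, Z=1]  = 7

7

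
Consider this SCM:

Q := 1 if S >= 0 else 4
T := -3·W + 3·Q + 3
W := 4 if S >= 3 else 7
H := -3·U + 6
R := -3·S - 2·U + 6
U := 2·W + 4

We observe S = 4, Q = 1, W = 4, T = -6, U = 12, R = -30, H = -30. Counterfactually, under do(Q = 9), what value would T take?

Under do(Q=9), the mechanism Q := 1 if S >= 0 else 4 is discarded; Q is fixed at 9.
W = 4 if S >= 3 else 7  [with S=4]  = 4
T = -3·W + 3·Q + 3  [with W=4, Q=9]  = 18

18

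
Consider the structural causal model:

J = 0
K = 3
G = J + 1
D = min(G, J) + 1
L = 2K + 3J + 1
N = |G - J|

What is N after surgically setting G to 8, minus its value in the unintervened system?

7

Intervening sets G = 8 and removes its equation (G = J + 1).
N = |G - J|  [with G=8, J=0]  = 8
Without intervention: G = J + 1  [with J=0]  = 1; N = |G - J|  [with G=1, J=0]  = 1.
Change = 8 − 1 = 7.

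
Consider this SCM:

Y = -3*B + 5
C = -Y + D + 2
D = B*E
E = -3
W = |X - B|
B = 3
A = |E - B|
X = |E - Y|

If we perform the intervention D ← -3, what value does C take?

3

The intervention breaks the incoming arrows to D: D = B*E no longer applies, and D = -3.
Y = -3*B + 5  [with B=3]  = -4
C = -Y + D + 2  [with Y=-4, D=-3]  = 3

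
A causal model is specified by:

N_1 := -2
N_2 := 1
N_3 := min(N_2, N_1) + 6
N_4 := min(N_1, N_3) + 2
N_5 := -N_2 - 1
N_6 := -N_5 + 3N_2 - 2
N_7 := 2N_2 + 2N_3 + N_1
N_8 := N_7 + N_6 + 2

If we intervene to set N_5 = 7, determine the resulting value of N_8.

4

do(N_5=7) replaces the equation N_5 := -N_2 - 1 with the constant N_5 = 7.
N_3 = min(N_2, N_1) + 6  [with N_2=1, N_1=-2]  = 4
N_6 = -N_5 + 3N_2 - 2  [with N_5=7, N_2=1]  = -6
N_7 = 2N_2 + 2N_3 + N_1  [with N_2=1, N_3=4, N_1=-2]  = 8
N_8 = N_7 + N_6 + 2  [with N_7=8, N_6=-6]  = 4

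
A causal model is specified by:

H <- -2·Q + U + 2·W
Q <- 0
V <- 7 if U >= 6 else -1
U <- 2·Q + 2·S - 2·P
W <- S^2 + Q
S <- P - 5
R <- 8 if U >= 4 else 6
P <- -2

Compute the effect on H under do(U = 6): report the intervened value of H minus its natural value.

16

do(U=6) replaces the equation U <- 2·Q + 2·S - 2·P with the constant U = 6.
S = P - 5  [with P=-2]  = -7
W = S^2 + Q  [with S=-7, Q=0]  = 49
H = -2·Q + U + 2·W  [with Q=0, U=6, W=49]  = 104
Without intervention: S = P - 5  [with P=-2]  = -7; U = 2·Q + 2·S - 2·P  [with Q=0, S=-7, P=-2]  = -10; W = S^2 + Q  [with S=-7, Q=0]  = 49; H = -2·Q + U + 2·W  [with Q=0, U=-10, W=49]  = 88.
Change = 104 − 88 = 16.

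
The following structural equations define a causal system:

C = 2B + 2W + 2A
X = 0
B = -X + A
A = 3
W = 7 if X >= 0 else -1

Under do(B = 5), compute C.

30

Intervening sets B = 5 and removes its equation (B = -X + A).
W = 7 if X >= 0 else -1  [with X=0]  = 7
C = 2B + 2W + 2A  [with B=5, W=7, A=3]  = 30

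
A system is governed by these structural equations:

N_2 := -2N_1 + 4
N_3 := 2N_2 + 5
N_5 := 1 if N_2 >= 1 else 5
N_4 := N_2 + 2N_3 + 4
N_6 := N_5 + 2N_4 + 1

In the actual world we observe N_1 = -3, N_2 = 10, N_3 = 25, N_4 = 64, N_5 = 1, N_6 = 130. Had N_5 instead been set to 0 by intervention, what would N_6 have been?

129

The intervention breaks the incoming arrows to N_5: N_5 := 1 if N_2 >= 1 else 5 no longer applies, and N_5 = 0.
N_2 = -2N_1 + 4  [with N_1=-3]  = 10
N_3 = 2N_2 + 5  [with N_2=10]  = 25
N_4 = N_2 + 2N_3 + 4  [with N_2=10, N_3=25]  = 64
N_6 = N_5 + 2N_4 + 1  [with N_5=0, N_4=64]  = 129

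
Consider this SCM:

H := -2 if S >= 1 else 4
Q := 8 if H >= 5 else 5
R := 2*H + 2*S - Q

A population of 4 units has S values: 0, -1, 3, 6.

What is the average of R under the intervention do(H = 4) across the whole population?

7

The intervention sets H=4 in all 4 units regardless of S. Recomputing R per unit gives 3, 1, 9, 15; average 7.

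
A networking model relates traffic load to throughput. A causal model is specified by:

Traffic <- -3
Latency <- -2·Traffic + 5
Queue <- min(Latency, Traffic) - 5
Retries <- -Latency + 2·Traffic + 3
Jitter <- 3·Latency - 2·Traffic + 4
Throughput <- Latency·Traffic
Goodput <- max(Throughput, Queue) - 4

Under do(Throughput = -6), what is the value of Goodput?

Intervening sets Throughput = -6 and removes its equation (Throughput <- Latency·Traffic).
Latency = -2·Traffic + 5  [with Traffic=-3]  = 11
Queue = min(Latency, Traffic) - 5  [with Latency=11, Traffic=-3]  = -8
Goodput = max(Throughput, Queue) - 4  [with Throughput=-6, Queue=-8]  = -10

-10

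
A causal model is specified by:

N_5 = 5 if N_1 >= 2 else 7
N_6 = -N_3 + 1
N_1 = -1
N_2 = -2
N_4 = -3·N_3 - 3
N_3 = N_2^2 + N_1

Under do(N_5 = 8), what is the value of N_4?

The intervention breaks the incoming arrows to N_5: N_5 = 5 if N_1 >= 2 else 7 no longer applies, and N_5 = 8.
Since N_4 is not a descendant of the intervened variable, it is unaffected.
N_3 = N_2^2 + N_1  [with N_2=-2, N_1=-1]  = 3
N_4 = -3·N_3 - 3  [with N_3=3]  = -12

-12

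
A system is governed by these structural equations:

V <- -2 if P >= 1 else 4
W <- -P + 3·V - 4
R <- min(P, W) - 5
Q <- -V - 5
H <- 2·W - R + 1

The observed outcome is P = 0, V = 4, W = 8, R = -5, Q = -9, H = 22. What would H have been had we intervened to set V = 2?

Under do(V=2), the mechanism V <- -2 if P >= 1 else 4 is discarded; V is fixed at 2.
W = -P + 3·V - 4  [with P=0, V=2]  = 2
R = min(P, W) - 5  [with P=0, W=2]  = -5
H = 2·W - R + 1  [with W=2, R=-5]  = 10

10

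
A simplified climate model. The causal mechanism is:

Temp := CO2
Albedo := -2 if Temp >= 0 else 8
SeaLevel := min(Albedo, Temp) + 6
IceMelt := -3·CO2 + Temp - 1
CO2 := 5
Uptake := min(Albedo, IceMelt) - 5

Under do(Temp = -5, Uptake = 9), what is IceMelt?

The joint intervention fixes Temp = -5, Uptake = 9, removing each variable's own equation.
IceMelt = -3·CO2 + Temp - 1  [with CO2=5, Temp=-5]  = -21

-21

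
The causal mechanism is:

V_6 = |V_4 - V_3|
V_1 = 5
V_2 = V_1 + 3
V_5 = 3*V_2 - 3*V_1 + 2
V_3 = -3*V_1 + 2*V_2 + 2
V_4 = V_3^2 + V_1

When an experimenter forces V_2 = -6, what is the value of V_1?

5

Under do(V_2=-6), the mechanism V_2 = V_1 + 3 is discarded; V_2 is fixed at -6.
V_1 is not downstream of the intervention, so its value is determined by the original equations.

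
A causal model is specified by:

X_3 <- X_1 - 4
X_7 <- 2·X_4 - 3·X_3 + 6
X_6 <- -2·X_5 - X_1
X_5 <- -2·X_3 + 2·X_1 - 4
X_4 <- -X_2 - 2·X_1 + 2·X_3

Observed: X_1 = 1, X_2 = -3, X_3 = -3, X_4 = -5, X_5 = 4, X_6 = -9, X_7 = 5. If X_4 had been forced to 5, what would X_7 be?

The intervention breaks the incoming arrows to X_4: X_4 <- -X_2 - 2·X_1 + 2·X_3 no longer applies, and X_4 = 5.
X_3 = X_1 - 4  [with X_1=1]  = -3
X_7 = 2·X_4 - 3·X_3 + 6  [with X_4=5, X_3=-3]  = 25

25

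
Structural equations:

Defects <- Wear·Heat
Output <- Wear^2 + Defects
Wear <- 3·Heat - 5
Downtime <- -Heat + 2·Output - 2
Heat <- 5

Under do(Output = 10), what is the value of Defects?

50

Under do(Output=10), the mechanism Output <- Wear^2 + Defects is discarded; Output is fixed at 10.
Since Defects is not a descendant of the intervened variable, it is unaffected.
Wear = 3·Heat - 5  [with Heat=5]  = 10
Defects = Wear·Heat  [with Wear=10, Heat=5]  = 50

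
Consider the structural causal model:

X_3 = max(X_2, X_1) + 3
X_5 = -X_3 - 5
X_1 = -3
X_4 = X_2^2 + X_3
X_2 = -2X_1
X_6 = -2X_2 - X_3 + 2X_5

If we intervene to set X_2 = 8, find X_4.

Under do(X_2=8), the mechanism X_2 = -2X_1 is discarded; X_2 is fixed at 8.
X_3 = max(X_2, X_1) + 3  [with X_2=8, X_1=-3]  = 11
X_4 = X_2^2 + X_3  [with X_2=8, X_3=11]  = 75

75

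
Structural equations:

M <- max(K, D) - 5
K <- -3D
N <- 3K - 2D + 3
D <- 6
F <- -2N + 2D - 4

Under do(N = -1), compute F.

10

The intervention breaks the incoming arrows to N: N <- 3K - 2D + 3 no longer applies, and N = -1.
F = -2N + 2D - 4  [with N=-1, D=6]  = 10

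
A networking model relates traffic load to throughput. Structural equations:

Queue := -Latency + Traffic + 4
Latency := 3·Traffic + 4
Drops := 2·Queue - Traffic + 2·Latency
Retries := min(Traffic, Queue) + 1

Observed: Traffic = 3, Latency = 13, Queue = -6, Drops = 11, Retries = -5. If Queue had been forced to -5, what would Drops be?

The intervention breaks the incoming arrows to Queue: Queue := -Latency + Traffic + 4 no longer applies, and Queue = -5.
Latency = 3·Traffic + 4  [with Traffic=3]  = 13
Drops = 2·Queue - Traffic + 2·Latency  [with Queue=-5, Traffic=3, Latency=13]  = 13

13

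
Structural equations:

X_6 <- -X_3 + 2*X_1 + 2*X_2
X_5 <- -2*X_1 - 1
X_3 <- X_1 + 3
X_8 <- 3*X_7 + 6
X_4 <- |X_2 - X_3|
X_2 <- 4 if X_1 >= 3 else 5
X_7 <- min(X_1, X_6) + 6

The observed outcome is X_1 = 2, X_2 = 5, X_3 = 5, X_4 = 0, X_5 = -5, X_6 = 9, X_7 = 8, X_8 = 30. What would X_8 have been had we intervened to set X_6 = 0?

Intervening sets X_6 = 0 and removes its equation (X_6 <- -X_3 + 2*X_1 + 2*X_2).
X_7 = min(X_1, X_6) + 6  [with X_1=2, X_6=0]  = 6
X_8 = 3*X_7 + 6  [with X_7=6]  = 24

24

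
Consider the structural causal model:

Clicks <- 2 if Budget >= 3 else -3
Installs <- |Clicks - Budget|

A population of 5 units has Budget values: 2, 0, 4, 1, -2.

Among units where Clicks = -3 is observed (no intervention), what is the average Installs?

E[Installs|Clicks=-3] averages over only the 4 units with Clicks=-3 (Budget = 2, 0, 1, -2): Installs = 5, 3, 4, 1, mean 3.25.

3.25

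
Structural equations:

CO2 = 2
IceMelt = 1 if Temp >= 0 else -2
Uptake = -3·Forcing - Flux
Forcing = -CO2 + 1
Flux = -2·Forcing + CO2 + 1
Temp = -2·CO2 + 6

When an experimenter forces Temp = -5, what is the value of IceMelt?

The intervention breaks the incoming arrows to Temp: Temp = -2·CO2 + 6 no longer applies, and Temp = -5.
IceMelt = 1 if Temp >= 0 else -2  [with Temp=-5]  = -2

-2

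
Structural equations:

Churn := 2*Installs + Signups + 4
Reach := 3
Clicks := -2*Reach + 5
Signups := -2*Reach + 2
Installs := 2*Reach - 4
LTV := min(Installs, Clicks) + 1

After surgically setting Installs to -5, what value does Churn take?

do(Installs=-5) replaces the equation Installs := 2*Reach - 4 with the constant Installs = -5.
Signups = -2*Reach + 2  [with Reach=3]  = -4
Churn = 2*Installs + Signups + 4  [with Installs=-5, Signups=-4]  = -10

-10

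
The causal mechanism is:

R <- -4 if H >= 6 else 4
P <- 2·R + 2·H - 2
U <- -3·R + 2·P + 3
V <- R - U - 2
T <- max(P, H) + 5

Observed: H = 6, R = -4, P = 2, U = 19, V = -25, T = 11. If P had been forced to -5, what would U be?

5

The intervention breaks the incoming arrows to P: P <- 2·R + 2·H - 2 no longer applies, and P = -5.
R = -4 if H >= 6 else 4  [with H=6]  = -4
U = -3·R + 2·P + 3  [with R=-4, P=-5]  = 5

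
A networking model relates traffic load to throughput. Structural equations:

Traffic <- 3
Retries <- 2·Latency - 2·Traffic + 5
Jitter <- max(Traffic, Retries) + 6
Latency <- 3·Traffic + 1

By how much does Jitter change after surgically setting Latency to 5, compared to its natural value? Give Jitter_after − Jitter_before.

-10

Under do(Latency=5), the mechanism Latency <- 3·Traffic + 1 is discarded; Latency is fixed at 5.
Retries = 2·Latency - 2·Traffic + 5  [with Latency=5, Traffic=3]  = 9
Jitter = max(Traffic, Retries) + 6  [with Traffic=3, Retries=9]  = 15
Without intervention: Latency = 3·Traffic + 1  [with Traffic=3]  = 10; Retries = 2·Latency - 2·Traffic + 5  [with Latency=10, Traffic=3]  = 19; Jitter = max(Traffic, Retries) + 6  [with Traffic=3, Retries=19]  = 25.
Change = 15 − 25 = -10.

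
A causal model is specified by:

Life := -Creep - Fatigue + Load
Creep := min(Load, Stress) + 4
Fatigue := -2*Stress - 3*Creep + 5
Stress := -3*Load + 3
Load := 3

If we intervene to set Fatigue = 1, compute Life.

4

Intervening sets Fatigue = 1 and removes its equation (Fatigue := -2*Stress - 3*Creep + 5).
Stress = -3*Load + 3  [with Load=3]  = -6
Creep = min(Load, Stress) + 4  [with Load=3, Stress=-6]  = -2
Life = -Creep - Fatigue + Load  [with Creep=-2, Fatigue=1, Load=3]  = 4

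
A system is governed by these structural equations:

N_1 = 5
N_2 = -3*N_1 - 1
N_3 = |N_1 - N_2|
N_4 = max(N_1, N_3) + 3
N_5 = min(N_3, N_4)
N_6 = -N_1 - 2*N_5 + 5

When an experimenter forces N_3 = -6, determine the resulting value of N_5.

-6

do(N_3=-6) replaces the equation N_3 = |N_1 - N_2| with the constant N_3 = -6.
N_4 = max(N_1, N_3) + 3  [with N_1=5, N_3=-6]  = 8
N_5 = min(N_3, N_4)  [with N_3=-6, N_4=8]  = -6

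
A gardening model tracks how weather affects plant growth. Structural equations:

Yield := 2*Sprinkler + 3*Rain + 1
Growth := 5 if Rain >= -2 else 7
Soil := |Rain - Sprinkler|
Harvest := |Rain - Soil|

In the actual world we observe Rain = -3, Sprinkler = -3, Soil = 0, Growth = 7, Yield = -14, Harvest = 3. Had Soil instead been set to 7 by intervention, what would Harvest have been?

The intervention breaks the incoming arrows to Soil: Soil := |Rain - Sprinkler| no longer applies, and Soil = 7.
Harvest = |Rain - Soil|  [with Rain=-3, Soil=7]  = 10

10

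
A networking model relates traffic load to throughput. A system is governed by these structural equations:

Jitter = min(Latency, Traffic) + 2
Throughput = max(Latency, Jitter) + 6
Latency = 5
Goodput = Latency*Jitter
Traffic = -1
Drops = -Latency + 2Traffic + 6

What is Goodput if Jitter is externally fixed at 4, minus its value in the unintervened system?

Under do(Jitter=4), the mechanism Jitter = min(Latency, Traffic) + 2 is discarded; Jitter is fixed at 4.
Goodput = Latency*Jitter  [with Latency=5, Jitter=4]  = 20
Without intervention: Jitter = min(Latency, Traffic) + 2  [with Latency=5, Traffic=-1]  = 1; Goodput = Latency*Jitter  [with Latency=5, Jitter=1]  = 5.
Change = 20 − 5 = 15.

15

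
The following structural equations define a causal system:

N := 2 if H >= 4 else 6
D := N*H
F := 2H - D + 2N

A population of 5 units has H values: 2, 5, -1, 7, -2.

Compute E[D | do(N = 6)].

13.2

do(N=6) breaks N's dependence on H. With N=6 fixed, D across the units is 12, 30, -6, 42, -12, mean 13.2.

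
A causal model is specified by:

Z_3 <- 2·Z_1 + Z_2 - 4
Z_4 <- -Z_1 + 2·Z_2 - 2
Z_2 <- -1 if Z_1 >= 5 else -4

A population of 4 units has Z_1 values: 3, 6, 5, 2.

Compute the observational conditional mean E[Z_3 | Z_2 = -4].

-3

E[Z_3|Z_2=-4] averages over only the 2 units with Z_2=-4 (Z_1 = 3, 2): Z_3 = -2, -4, mean -3.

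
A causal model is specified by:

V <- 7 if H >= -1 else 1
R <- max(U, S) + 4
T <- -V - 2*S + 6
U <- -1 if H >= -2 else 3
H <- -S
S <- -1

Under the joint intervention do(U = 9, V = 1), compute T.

Under do(U = 9, V = 1), each intervened variable's structural equation is replaced by its fixed value.
T = -V - 2*S + 6  [with V=1, S=-1]  = 7

7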